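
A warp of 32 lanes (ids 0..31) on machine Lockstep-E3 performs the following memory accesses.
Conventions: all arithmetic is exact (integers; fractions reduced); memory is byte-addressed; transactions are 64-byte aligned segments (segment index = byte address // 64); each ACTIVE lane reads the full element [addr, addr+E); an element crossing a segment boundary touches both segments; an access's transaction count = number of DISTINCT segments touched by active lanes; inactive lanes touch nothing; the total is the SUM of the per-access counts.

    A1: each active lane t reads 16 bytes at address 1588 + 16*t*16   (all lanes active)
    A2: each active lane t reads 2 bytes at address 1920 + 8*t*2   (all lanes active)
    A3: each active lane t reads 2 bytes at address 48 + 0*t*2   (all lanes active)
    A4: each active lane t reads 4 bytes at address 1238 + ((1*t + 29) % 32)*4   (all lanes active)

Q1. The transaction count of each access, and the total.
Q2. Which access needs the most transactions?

A1: 64 transactions
A2: 8 transactions
A3: 1 transaction
A4: 3 transactions

Answer: 64,8,1,3; total 76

Answer: A1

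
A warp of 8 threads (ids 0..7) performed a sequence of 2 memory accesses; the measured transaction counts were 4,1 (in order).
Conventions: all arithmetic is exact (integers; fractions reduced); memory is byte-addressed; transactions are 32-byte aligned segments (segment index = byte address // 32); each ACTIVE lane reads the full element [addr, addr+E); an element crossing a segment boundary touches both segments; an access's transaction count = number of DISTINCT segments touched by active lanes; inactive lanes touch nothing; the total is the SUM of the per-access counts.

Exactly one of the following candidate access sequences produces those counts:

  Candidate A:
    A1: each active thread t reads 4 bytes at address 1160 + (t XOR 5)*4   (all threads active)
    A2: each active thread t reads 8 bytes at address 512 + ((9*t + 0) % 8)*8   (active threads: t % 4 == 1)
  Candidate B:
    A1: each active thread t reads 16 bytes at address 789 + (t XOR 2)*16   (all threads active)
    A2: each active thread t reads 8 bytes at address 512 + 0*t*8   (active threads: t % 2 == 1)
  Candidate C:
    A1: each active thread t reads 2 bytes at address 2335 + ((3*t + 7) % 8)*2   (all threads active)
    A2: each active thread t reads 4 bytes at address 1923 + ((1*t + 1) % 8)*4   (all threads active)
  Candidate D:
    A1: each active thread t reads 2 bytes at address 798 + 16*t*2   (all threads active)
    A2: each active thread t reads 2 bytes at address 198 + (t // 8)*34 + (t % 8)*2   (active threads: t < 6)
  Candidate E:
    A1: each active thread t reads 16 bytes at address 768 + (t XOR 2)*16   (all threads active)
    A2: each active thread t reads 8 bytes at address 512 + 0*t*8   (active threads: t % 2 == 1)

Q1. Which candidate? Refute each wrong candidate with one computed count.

A: A1 gives 2 transactions, not 4
B: A1 gives 5 transactions, not 4
C: A1 gives 2 transactions, not 4
D: A1 gives 8 transactions, not 4
E: all counts match (4,1)

Answer: E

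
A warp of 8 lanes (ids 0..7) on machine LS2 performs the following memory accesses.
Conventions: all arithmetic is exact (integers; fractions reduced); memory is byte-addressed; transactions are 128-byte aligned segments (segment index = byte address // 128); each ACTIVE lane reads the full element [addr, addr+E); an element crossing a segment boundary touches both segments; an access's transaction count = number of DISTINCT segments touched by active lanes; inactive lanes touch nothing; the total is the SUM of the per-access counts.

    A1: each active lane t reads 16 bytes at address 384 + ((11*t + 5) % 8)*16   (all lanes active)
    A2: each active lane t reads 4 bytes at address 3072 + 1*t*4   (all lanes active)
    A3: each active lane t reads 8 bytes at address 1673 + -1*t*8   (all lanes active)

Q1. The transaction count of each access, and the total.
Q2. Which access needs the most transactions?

A1: 1 transaction
A2: 1 transaction
A3: 2 transactions

Answer: 1,1,2; total 4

Answer: A3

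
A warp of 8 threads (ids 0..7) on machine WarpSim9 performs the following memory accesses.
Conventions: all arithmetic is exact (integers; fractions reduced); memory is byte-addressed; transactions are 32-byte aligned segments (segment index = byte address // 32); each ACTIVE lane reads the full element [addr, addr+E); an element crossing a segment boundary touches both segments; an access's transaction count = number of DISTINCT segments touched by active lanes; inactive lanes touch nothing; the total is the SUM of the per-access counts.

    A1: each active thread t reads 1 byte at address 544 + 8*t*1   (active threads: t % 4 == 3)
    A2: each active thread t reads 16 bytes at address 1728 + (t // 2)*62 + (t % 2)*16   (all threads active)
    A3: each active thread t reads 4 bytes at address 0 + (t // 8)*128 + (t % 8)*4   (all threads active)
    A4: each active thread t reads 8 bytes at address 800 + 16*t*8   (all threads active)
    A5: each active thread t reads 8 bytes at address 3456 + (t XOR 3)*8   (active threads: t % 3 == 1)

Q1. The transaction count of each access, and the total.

A1: 2 transactions
A2: 7 transactions
A3: 1 transaction
A4: 8 transactions
A5: 2 transactions

Answer: 2,7,1,8,2; total 20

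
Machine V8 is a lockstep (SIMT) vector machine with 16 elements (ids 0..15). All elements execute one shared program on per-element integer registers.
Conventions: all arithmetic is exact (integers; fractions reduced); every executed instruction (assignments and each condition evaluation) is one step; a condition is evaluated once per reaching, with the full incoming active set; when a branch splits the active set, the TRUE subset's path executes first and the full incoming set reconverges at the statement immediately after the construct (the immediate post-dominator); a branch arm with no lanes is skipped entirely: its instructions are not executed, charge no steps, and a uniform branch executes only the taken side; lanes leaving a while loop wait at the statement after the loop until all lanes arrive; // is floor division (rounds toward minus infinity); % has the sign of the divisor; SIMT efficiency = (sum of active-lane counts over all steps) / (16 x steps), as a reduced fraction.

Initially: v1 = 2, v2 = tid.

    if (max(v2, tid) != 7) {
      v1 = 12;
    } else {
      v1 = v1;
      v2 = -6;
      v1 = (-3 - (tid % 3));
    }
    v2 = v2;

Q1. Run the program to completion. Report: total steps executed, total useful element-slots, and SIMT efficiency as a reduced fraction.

Answer: 6 steps, 50 useful, 25/48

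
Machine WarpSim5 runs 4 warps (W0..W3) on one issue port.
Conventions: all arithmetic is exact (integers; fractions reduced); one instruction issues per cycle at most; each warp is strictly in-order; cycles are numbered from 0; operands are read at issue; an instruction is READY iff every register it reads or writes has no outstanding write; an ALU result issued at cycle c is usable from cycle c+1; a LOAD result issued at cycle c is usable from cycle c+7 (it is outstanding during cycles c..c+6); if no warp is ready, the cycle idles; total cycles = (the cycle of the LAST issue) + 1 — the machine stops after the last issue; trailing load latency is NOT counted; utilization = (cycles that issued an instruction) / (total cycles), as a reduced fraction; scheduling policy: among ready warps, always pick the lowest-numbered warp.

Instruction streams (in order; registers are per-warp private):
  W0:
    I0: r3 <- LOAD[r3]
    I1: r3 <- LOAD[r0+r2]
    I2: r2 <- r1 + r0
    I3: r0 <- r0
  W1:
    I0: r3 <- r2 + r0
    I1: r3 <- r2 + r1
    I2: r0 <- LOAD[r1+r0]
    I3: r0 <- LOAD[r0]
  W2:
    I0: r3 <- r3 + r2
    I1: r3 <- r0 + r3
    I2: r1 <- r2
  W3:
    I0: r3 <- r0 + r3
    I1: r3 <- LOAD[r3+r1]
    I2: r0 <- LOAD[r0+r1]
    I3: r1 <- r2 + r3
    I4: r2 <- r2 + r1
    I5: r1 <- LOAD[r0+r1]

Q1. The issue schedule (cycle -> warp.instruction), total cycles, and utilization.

cycle 0: W0.I0
cycle 1: W1.I0
cycle 2: W1.I1
cycle 3: W1.I2
cycle 4: W2.I0
cycle 5: W2.I1
cycle 6: W2.I2
cycle 7: W0.I1
cycle 8: W0.I2
cycle 9: W0.I3
cycle 10: W1.I3
cycle 11: W3.I0
cycle 12: W3.I1
cycle 13: W3.I2
cycle 14: idle
cycle 15: idle
cycle 16: idle
cycle 17: idle
cycle 18: idle
cycle 19: W3.I3
cycle 20: W3.I4
cycle 21: W3.I5

Answer: 22 cycles, utilization 17/22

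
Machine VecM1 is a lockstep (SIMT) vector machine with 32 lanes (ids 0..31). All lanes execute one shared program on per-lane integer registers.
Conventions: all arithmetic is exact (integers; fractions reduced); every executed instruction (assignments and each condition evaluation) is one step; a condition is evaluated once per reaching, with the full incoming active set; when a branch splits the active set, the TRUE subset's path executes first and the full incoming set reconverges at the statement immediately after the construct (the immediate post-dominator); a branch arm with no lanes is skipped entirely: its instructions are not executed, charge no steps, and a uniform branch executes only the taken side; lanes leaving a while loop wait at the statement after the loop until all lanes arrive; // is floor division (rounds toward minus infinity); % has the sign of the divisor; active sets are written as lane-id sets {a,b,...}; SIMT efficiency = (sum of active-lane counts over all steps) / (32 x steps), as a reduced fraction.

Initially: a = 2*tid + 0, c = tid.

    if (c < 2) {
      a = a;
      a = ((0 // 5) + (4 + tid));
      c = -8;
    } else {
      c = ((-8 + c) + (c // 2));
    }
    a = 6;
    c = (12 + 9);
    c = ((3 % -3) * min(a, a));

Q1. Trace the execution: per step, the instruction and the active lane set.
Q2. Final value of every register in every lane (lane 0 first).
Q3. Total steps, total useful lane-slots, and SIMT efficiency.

step 0: eval (c < 2)                 {0,1,2,3,4,5,6,7,8,9,10,11,12,13,14,15,16,17,18,19,20,21,22,23,24,25,26,27,28,29,30,31}
step 1: a <- a                       {0,1}
step 2: a <- ((0 // 5) + (4 + tid))  {0,1}
step 3: c <- -8                      {0,1}
step 4: c <- ((-8 + c) + (c // 2))   {2,3,4,5,6,7,8,9,10,11,12,13,14,15,16,17,18,19,20,21,22,23,24,25,26,27,28,29,30,31}
step 5: a <- 6                       {0,1,2,3,4,5,6,7,8,9,10,11,12,13,14,15,16,17,18,19,20,21,22,23,24,25,26,27,28,29,30,31}
step 6: c <- (12 + 9)                {0,1,2,3,4,5,6,7,8,9,10,11,12,13,14,15,16,17,18,19,20,21,22,23,24,25,26,27,28,29,30,31}
step 7: c <- ((3 % -3) * min(a, a))  {0,1,2,3,4,5,6,7,8,9,10,11,12,13,14,15,16,17,18,19,20,21,22,23,24,25,26,27,28,29,30,31}

Answer: 8 steps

a: 6,6,6,6,6,6,6,6,6,6,6,6,6,6,6,6,6,6,6,6,6,6,6,6,6,6,6,6,6,6,6,6
c: 0,0,0,0,0,0,0,0,0,0,0,0,0,0,0,0,0,0,0,0,0,0,0,0,0,0,0,0,0,0,0,0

steps = 8; useful = 164; efficiency = 164/256 = 41/64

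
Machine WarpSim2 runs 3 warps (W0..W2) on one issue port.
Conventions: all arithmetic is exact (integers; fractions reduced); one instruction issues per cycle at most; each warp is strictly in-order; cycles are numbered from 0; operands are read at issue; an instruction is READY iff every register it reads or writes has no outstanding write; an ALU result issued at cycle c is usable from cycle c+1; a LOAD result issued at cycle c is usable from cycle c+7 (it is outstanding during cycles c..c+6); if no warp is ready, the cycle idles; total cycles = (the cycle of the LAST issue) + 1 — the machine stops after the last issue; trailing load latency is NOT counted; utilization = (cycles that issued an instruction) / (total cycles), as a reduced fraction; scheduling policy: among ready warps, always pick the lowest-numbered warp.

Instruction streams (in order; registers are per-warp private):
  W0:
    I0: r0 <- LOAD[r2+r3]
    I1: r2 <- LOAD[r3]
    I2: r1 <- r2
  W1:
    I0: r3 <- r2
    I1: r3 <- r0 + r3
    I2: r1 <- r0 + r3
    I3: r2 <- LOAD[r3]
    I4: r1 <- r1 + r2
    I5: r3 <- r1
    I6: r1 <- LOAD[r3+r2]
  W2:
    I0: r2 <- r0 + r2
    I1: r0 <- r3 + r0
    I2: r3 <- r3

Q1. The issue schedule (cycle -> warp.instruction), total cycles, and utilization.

cycle 0: W0.I0
cycle 1: W0.I1
cycle 2: W1.I0
cycle 3: W1.I1
cycle 4: W1.I2
cycle 5: W1.I3
cycle 6: W2.I0
cycle 7: W2.I1
cycle 8: W0.I2
cycle 9: W2.I2
cycle 10: idle
cycle 11: idle
cycle 12: W1.I4
cycle 13: W1.I5
cycle 14: W1.I6

Answer: 15 cycles, utilization 13/15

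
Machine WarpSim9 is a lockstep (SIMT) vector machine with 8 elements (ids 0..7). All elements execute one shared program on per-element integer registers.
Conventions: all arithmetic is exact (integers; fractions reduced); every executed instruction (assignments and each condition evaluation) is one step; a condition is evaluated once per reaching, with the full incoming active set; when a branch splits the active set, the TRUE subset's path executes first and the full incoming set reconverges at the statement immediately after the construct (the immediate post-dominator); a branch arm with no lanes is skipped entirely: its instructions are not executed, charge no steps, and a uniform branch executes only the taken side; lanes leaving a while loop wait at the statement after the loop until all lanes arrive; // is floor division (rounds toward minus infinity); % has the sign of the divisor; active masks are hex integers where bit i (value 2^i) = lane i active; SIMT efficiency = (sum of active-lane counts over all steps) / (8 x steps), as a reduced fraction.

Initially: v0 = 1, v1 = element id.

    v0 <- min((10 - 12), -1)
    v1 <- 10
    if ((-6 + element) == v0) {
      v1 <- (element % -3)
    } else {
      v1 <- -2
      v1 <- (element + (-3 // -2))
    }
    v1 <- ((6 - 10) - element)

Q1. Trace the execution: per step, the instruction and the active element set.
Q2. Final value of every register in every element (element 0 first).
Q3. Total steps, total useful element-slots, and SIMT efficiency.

step 0: v0 <- min((10 - 12), -1)     0xff
step 1: v1 <- 10                     0xff
step 2: eval ((-6 + element) == v0)  0xff
step 3: v1 <- (element % -3)         0x10
step 4: v1 <- -2                     0xef
step 5: v1 <- (element + (-3 // -2)) 0xef
step 6: v1 <- ((6 - 10) - element)   0xff

Answer: 7 steps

v0: -2,-2,-2,-2,-2,-2,-2,-2
v1: -4,-5,-6,-7,-8,-9,-10,-11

steps = 7; useful = 47; efficiency = 47/56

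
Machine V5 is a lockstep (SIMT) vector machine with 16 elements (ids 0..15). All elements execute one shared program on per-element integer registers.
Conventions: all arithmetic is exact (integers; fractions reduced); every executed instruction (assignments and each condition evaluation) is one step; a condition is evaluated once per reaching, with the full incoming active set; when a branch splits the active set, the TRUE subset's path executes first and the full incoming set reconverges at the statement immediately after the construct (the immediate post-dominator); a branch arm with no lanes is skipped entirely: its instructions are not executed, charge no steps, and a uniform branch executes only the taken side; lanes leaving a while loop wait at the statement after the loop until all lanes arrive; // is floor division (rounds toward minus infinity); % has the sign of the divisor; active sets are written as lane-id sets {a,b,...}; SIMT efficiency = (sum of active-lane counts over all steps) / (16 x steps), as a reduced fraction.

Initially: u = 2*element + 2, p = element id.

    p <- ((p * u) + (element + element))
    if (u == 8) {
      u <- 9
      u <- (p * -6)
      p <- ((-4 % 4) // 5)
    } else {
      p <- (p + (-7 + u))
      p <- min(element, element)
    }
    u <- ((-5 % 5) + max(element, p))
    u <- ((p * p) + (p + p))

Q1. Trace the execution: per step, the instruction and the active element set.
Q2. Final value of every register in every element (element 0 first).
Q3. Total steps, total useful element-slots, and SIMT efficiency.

step 0: p <- ((p * u) + (element + element)) {0,1,2,3,4,5,6,7,8,9,10,11,12,13,14,15}
step 1: eval (u == 8)                {0,1,2,3,4,5,6,7,8,9,10,11,12,13,14,15}
step 2: u <- 9                       {3}
step 3: u <- (p * -6)                {3}
step 4: p <- ((-4 % 4) // 5)         {3}
step 5: p <- (p + (-7 + u))          {0,1,2,4,5,6,7,8,9,10,11,12,13,14,15}
step 6: p <- min(element, element)   {0,1,2,4,5,6,7,8,9,10,11,12,13,14,15}
step 7: u <- ((-5 % 5) + max(element, p)) {0,1,2,3,4,5,6,7,8,9,10,11,12,13,14,15}
step 8: u <- ((p * p) + (p + p))     {0,1,2,3,4,5,6,7,8,9,10,11,12,13,14,15}

Answer: 9 steps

u: 0,3,8,0,24,35,48,63,80,99,120,143,168,195,224,255
p: 0,1,2,0,4,5,6,7,8,9,10,11,12,13,14,15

steps = 9; useful = 97; efficiency = 97/144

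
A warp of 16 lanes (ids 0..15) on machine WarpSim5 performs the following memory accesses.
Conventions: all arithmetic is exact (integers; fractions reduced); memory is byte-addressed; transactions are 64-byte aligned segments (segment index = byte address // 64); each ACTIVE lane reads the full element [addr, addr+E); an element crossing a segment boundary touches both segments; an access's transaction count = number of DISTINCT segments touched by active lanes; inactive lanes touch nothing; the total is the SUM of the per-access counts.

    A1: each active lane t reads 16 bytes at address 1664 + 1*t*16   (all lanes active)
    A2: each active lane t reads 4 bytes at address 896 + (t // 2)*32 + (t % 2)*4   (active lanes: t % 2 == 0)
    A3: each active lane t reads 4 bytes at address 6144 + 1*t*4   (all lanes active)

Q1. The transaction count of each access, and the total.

A1: 4 transactions
A2: 4 transactions
A3: 1 transaction

Answer: 4,4,1; total 9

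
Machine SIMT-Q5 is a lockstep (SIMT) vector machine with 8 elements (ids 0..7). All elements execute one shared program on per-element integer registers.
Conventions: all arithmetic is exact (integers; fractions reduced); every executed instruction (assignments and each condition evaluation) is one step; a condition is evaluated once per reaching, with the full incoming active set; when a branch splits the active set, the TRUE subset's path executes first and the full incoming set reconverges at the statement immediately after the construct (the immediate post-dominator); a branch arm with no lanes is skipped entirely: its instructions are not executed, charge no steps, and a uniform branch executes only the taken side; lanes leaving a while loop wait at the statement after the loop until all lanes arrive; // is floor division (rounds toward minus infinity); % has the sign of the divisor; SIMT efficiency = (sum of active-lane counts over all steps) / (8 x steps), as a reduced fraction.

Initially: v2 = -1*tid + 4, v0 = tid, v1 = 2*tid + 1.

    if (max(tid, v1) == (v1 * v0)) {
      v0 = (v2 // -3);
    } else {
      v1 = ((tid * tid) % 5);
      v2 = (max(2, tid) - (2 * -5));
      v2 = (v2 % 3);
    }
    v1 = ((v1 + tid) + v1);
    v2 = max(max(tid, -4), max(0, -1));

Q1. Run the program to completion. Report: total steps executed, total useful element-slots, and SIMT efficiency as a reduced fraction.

Answer: 7 steps, 46 useful, 23/28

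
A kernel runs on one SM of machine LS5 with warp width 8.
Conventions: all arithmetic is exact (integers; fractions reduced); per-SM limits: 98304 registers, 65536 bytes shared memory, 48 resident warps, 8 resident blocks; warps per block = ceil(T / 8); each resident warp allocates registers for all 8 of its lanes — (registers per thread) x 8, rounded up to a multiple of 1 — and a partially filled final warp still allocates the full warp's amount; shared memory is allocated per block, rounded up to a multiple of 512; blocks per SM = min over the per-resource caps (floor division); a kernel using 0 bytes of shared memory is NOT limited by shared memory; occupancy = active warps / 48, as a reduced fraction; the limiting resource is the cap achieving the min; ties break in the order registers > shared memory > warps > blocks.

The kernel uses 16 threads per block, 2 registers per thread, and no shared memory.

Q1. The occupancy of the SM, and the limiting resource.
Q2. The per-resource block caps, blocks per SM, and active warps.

Answer: occupancy 1/3, limited by blocks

registers: 3072 blocks
shared memory: no limit (kernel uses none)
warps: 24 blocks
blocks: 8 blocks

Answer: 8 blocks, 16 active warps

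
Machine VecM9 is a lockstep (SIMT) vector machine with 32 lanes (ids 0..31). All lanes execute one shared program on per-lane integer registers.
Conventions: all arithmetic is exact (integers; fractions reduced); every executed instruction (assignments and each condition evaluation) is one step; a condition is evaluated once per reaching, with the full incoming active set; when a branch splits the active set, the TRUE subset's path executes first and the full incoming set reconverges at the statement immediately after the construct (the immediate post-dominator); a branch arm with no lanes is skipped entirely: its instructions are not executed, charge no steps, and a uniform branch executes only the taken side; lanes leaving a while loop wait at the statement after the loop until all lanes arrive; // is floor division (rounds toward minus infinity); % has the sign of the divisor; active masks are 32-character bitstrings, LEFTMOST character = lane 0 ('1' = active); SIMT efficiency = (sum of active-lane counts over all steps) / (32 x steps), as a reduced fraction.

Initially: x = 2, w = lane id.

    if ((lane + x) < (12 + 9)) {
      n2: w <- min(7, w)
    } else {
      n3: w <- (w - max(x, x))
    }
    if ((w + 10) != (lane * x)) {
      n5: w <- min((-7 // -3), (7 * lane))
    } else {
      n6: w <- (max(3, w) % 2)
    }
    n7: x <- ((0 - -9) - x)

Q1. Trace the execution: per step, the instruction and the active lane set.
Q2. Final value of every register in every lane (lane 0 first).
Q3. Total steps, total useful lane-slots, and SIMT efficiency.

step 0: eval ((lane + x) < (12 + 9)) 11111111111111111111111111111111
step 1: w <- min(7, w)               11111111111111111110000000000000
step 2: w <- (w - max(x, x))         00000000000000000001111111111111
step 3: eval ((w + 10) != (lane * x)) 11111111111111111111111111111111
step 4: w <- min((-7 // -3), (7 * lane)) 11111111111111111111111111111111
step 5: x <- ((0 - -9) - x)          11111111111111111111111111111111

Answer: 6 steps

x: 7,7,7,7,7,7,7,7,7,7,7,7,7,7,7,7,7,7,7,7,7,7,7,7,7,7,7,7,7,7,7,7
w: 0,2,2,2,2,2,2,2,2,2,2,2,2,2,2,2,2,2,2,2,2,2,2,2,2,2,2,2,2,2,2,2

steps = 6; useful = 160; efficiency = 160/192 = 5/6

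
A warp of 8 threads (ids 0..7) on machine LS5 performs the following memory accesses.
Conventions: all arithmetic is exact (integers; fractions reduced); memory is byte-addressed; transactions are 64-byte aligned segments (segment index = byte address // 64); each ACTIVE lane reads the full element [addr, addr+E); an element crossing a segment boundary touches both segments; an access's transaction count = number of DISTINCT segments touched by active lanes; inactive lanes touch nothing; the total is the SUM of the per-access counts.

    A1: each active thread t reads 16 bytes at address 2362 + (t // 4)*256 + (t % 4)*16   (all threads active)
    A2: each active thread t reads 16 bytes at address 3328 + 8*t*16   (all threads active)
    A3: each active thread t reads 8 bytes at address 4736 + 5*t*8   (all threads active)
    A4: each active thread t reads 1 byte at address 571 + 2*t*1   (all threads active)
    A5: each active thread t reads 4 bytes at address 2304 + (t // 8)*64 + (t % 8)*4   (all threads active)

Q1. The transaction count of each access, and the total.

A1: 4 transactions
A2: 8 transactions
A3: 5 transactions
A4: 2 transactions
A5: 1 transaction

Answer: 4,8,5,2,1; total 20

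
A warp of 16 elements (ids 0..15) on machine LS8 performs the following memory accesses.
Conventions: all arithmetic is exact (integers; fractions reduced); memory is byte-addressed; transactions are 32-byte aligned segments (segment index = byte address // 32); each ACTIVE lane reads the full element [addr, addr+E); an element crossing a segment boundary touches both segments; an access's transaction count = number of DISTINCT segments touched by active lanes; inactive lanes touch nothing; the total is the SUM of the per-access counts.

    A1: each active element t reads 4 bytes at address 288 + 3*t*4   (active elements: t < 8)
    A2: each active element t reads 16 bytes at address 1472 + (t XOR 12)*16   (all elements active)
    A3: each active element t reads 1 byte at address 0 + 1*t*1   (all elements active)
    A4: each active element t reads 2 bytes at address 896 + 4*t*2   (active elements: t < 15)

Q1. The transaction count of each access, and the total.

A1: 3 transactions
A2: 8 transactions
A3: 1 transaction
A4: 4 transactions

Answer: 3,8,1,4; total 16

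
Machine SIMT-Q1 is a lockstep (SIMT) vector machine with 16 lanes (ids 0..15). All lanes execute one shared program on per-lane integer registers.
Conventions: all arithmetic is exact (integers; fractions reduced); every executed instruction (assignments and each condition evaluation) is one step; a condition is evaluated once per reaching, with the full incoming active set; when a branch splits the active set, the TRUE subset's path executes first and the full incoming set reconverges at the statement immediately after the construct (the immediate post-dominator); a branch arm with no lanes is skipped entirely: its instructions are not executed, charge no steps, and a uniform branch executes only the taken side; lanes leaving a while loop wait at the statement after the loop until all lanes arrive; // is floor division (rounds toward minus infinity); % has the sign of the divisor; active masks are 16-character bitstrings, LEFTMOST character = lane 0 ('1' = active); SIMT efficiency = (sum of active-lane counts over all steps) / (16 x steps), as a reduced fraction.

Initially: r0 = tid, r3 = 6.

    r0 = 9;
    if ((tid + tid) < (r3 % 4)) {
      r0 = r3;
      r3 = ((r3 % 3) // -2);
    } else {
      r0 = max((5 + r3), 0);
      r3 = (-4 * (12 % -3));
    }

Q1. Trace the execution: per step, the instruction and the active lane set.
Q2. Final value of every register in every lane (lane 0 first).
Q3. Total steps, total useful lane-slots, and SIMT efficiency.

step 0: r0 <- 9                      1111111111111111
step 1: eval ((tid + tid) < (r3 % 4)) 1111111111111111
step 2: r0 <- r3                     1000000000000000
step 3: r3 <- ((r3 % 3) // -2)       1000000000000000
step 4: r0 <- max((5 + r3), 0)       0111111111111111
step 5: r3 <- (-4 * (12 % -3))       0111111111111111

Answer: 6 steps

r0: 6,11,11,11,11,11,11,11,11,11,11,11,11,11,11,11
r3: 0,0,0,0,0,0,0,0,0,0,0,0,0,0,0,0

steps = 6; useful = 64; efficiency = 64/96 = 2/3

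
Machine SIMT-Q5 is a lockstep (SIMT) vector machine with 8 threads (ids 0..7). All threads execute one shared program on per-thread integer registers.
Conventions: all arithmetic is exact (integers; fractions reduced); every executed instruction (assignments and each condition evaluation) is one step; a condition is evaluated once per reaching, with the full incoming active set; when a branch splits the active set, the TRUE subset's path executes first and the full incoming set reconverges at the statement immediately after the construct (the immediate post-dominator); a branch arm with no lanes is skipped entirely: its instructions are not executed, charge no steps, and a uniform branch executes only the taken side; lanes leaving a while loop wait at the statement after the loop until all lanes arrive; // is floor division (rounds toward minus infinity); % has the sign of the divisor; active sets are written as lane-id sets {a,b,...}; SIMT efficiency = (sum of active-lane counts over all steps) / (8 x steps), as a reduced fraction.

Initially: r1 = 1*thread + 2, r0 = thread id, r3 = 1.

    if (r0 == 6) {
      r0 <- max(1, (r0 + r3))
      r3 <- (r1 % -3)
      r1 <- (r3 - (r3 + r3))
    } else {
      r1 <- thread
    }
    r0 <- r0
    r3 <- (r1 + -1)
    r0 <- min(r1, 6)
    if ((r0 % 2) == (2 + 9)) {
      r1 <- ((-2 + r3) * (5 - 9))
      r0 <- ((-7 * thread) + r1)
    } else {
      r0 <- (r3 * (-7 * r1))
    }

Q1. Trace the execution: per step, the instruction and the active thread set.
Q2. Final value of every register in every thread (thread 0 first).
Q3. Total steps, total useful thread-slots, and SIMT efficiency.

step 0: eval (r0 == 6)               {0,1,2,3,4,5,6,7}
step 1: r0 <- max(1, (r0 + r3))      {6}
step 2: r3 <- (r1 % -3)              {6}
step 3: r1 <- (r3 - (r3 + r3))       {6}
step 4: r1 <- thread                 {0,1,2,3,4,5,7}
step 5: r0 <- r0                     {0,1,2,3,4,5,6,7}
step 6: r3 <- (r1 + -1)              {0,1,2,3,4,5,6,7}
step 7: r0 <- min(r1, 6)             {0,1,2,3,4,5,6,7}
step 8: eval ((r0 % 2) == (2 + 9))   {0,1,2,3,4,5,6,7}
step 9: r0 <- (r3 * (-7 * r1))       {0,1,2,3,4,5,6,7}

Answer: 10 steps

r1: 0,1,2,3,4,5,1,7
r0: 0,0,-14,-42,-84,-140,0,-294
r3: -1,0,1,2,3,4,0,6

steps = 10; useful = 58; efficiency = 58/80 = 29/40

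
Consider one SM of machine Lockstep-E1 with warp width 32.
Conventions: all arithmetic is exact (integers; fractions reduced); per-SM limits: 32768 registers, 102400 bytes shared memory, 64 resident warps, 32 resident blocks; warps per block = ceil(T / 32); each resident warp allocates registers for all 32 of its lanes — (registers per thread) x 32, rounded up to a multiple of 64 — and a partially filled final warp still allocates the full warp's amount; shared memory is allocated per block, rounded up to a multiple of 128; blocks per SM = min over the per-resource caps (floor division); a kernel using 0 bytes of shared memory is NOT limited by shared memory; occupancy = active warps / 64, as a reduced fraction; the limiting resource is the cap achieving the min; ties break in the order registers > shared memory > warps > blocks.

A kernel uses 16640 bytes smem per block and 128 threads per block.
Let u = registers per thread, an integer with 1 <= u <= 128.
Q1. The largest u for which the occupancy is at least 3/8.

Answer: u = 42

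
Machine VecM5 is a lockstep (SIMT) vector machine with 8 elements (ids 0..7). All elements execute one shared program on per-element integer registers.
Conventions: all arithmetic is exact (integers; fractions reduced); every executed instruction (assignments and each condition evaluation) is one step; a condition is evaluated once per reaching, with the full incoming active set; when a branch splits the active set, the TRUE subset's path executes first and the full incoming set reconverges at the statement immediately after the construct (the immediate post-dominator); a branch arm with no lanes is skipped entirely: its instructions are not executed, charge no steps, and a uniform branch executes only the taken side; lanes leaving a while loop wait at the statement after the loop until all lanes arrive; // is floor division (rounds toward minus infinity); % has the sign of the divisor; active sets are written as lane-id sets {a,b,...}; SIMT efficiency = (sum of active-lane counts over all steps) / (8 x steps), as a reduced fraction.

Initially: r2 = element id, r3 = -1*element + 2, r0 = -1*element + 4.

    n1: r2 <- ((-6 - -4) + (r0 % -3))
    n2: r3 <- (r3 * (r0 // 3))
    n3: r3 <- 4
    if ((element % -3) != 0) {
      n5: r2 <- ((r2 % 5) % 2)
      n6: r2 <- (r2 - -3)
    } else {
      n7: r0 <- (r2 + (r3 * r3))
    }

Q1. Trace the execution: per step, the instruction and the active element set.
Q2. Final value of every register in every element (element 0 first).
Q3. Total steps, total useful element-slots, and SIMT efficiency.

step 0: r2 <- ((-6 - -4) + (r0 % -3)) {0,1,2,3,4,5,6,7}
step 1: r3 <- (r3 * (r0 // 3))       {0,1,2,3,4,5,6,7}
step 2: r3 <- 4                      {0,1,2,3,4,5,6,7}
step 3: eval ((element % -3) != 0)   {0,1,2,3,4,5,6,7}
step 4: r2 <- ((r2 % 5) % 2)         {1,2,4,5,7}
step 5: r2 <- (r2 - -3)              {1,2,4,5,7}
step 6: r0 <- (r2 + (r3 * r3))       {0,3,6}

Answer: 7 steps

r2: -4,4,3,-4,4,3,-4,4
r3: 4,4,4,4,4,4,4,4
r0: 12,3,2,12,0,-1,12,-3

steps = 7; useful = 45; efficiency = 45/56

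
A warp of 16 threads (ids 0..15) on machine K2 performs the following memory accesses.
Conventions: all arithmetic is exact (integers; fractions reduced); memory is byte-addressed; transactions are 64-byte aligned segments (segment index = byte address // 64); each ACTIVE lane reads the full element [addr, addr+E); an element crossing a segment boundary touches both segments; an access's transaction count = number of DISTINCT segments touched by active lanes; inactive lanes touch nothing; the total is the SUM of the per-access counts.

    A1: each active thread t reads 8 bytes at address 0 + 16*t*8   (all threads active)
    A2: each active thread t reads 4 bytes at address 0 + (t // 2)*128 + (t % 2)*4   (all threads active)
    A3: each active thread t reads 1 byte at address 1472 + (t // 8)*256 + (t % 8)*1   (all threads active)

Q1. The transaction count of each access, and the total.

A1: 16 transactions
A2: 8 transactions
A3: 2 transactions

Answer: 16,8,2; total 26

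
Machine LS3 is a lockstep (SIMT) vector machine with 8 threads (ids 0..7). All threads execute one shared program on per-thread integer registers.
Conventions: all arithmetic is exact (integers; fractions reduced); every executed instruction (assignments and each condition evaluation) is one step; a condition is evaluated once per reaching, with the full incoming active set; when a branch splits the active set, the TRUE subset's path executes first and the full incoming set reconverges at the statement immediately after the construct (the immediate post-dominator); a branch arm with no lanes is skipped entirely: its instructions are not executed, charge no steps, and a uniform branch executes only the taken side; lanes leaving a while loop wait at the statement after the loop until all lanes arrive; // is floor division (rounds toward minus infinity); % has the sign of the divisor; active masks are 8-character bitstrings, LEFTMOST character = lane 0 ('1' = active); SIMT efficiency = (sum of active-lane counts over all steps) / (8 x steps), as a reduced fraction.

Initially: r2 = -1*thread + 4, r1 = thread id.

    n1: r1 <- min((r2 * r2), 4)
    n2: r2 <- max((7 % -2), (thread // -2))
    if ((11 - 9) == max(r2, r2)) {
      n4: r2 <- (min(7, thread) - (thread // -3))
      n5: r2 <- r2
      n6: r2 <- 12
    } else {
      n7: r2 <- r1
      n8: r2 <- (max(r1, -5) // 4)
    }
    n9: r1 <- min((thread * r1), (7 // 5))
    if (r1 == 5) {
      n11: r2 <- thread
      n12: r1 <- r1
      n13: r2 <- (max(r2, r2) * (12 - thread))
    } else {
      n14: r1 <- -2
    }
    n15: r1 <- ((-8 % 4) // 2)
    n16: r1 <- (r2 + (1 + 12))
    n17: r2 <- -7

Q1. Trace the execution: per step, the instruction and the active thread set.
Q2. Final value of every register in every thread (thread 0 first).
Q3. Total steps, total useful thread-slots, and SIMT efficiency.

step 0: r1 <- min((r2 * r2), 4)      11111111
step 1: r2 <- max((7 % -2), (thread // -2)) 11111111
step 2: eval ((11 - 9) == max(r2, r2)) 11111111
step 3: r2 <- r1                     11111111
step 4: r2 <- (max(r1, -5) // 4)     11111111
step 5: r1 <- min((thread * r1), (7 // 5)) 11111111
step 6: eval (r1 == 5)               11111111
step 7: r1 <- -2                     11111111
step 8: r1 <- ((-8 % 4) // 2)        11111111
step 9: r1 <- (r2 + (1 + 12))        11111111
step 10: r2 <- -7                     11111111

Answer: 11 steps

r2: -7,-7,-7,-7,-7,-7,-7,-7
r1: 14,14,14,13,13,13,14,14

steps = 11; useful = 88; efficiency = 88/88 = 1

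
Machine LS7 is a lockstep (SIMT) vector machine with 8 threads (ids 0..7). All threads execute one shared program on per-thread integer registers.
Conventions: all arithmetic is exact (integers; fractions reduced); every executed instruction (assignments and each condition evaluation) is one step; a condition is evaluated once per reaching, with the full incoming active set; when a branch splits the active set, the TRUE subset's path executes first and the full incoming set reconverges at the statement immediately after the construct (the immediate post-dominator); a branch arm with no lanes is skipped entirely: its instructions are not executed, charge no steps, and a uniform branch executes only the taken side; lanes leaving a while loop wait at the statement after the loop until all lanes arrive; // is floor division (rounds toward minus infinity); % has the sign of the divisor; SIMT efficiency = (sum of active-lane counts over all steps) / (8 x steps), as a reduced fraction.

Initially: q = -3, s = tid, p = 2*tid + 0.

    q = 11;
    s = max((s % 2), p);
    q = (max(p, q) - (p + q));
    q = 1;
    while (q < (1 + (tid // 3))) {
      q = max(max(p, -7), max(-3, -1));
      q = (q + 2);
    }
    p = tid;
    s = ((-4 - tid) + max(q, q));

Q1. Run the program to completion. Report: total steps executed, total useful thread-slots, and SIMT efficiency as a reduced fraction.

Answer: 10 steps, 71 useful, 71/80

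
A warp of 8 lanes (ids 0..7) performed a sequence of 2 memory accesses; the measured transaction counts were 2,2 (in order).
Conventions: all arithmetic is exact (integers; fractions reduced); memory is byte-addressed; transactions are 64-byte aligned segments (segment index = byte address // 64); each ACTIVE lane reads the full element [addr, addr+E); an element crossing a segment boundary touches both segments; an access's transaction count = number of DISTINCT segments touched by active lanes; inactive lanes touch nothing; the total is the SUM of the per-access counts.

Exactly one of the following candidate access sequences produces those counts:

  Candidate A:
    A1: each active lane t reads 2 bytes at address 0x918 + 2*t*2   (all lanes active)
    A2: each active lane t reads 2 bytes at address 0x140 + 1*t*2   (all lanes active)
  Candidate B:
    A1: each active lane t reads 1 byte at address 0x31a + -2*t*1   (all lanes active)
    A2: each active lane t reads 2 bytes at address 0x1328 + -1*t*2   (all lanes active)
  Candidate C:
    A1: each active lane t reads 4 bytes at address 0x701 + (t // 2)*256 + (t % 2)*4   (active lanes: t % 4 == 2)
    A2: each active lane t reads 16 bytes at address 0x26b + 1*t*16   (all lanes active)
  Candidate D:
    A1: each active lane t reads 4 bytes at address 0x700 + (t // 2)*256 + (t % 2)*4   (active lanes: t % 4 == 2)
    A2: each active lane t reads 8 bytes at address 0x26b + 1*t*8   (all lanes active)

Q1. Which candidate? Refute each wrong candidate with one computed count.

A: A1 gives 1 transaction, not 2
B: A1 gives 1 transaction, not 2
C: A2 gives 3 transactions, not 2
D: all counts match (2,2)

Answer: D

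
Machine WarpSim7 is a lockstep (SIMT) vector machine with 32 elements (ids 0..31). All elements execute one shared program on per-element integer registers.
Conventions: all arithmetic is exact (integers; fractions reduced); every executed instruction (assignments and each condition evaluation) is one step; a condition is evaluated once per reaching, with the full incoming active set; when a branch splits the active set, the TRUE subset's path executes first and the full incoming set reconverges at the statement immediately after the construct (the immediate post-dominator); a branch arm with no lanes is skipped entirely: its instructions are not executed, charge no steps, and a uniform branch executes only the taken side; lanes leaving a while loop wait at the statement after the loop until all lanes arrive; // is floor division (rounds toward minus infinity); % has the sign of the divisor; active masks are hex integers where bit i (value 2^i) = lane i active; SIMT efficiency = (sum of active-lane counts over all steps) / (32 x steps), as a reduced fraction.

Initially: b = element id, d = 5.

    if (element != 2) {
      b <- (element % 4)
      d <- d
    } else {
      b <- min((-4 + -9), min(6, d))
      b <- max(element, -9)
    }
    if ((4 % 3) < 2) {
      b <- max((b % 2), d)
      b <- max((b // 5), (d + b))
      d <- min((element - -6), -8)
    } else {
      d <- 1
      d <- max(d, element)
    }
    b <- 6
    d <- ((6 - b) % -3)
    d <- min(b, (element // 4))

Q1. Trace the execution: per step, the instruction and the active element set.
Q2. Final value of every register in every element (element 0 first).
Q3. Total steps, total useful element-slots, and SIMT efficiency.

step 0: eval (element != 2)          0xffffffff
step 1: b <- (element % 4)           0xfffffffb
step 2: d <- d                       0xfffffffb
step 3: b <- min((-4 + -9), min(6, d)) 0x00000004
step 4: b <- max(element, -9)        0x00000004
step 5: eval ((4 % 3) < 2)           0xffffffff
step 6: b <- max((b % 2), d)         0xffffffff
step 7: b <- max((b // 5), (d + b))  0xffffffff
step 8: d <- min((element - -6), -8) 0xffffffff
step 9: b <- 6                       0xffffffff
step 10: d <- ((6 - b) % -3)          0xffffffff
step 11: d <- min(b, (element // 4))  0xffffffff

Answer: 12 steps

b: 6,6,6,6,6,6,6,6,6,6,6,6,6,6,6,6,6,6,6,6,6,6,6,6,6,6,6,6,6,6,6,6
d: 0,0,0,0,1,1,1,1,2,2,2,2,3,3,3,3,4,4,4,4,5,5,5,5,6,6,6,6,6,6,6,6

steps = 12; useful = 320; efficiency = 320/384 = 5/6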